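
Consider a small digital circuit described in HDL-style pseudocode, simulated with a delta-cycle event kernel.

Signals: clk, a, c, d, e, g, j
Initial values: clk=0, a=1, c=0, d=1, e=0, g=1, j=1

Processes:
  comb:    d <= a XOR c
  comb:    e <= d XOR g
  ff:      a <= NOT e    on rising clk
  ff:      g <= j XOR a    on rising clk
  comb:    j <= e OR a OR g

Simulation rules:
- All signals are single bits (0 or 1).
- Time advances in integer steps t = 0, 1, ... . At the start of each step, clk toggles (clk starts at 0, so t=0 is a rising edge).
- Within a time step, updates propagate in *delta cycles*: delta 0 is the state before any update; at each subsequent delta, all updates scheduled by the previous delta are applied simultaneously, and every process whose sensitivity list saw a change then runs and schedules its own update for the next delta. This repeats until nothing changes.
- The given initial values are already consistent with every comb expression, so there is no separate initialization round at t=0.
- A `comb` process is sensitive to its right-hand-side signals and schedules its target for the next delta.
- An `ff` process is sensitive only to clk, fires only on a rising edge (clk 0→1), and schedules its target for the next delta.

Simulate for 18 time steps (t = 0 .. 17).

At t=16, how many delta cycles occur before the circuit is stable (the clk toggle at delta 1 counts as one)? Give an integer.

t0.Δ0 c=0 clk=0 d=1 g=1 e=0 a=1 j=1
t0.Δ1 c=0 clk=1 d=1 g=1 e=0 a=1 j=1
t0.Δ2 c=0 clk=1 d=1 g=0 e=0 a=1 j=1
t0.Δ3 c=0 clk=1 d=1 g=0 e=1 a=1 j=1
t1.Δ0 c=0 clk=1 d=1 g=0 e=1 a=1 j=1
t1.Δ1 c=0 clk=0 d=1 g=0 e=1 a=1 j=1
t2.Δ0 c=0 clk=0 d=1 g=0 e=1 a=1 j=1
t2.Δ1 c=0 clk=1 d=1 g=0 e=1 a=1 j=1
t2.Δ2 c=0 clk=1 d=1 g=0 e=1 a=0 j=1
t2.Δ3 c=0 clk=1 d=0 g=0 e=1 a=0 j=1
t2.Δ4 c=0 clk=1 d=0 g=0 e=0 a=0 j=1
t2.Δ5 c=0 clk=1 d=0 g=0 e=0 a=0 j=0
t3.Δ0 c=0 clk=1 d=0 g=0 e=0 a=0 j=0
t3.Δ1 c=0 clk=0 d=0 g=0 e=0 a=0 j=0
t4.Δ0 c=0 clk=0 d=0 g=0 e=0 a=0 j=0
t4.Δ1 c=0 clk=1 d=0 g=0 e=0 a=0 j=0
t4.Δ2 c=0 clk=1 d=0 g=0 e=0 a=1 j=0
t4.Δ3 c=0 clk=1 d=1 g=0 e=0 a=1 j=1
t4.Δ4 c=0 clk=1 d=1 g=0 e=1 a=1 j=1
t5.Δ0 c=0 clk=1 d=1 g=0 e=1 a=1 j=1
t5.Δ1 c=0 clk=0 d=1 g=0 e=1 a=1 j=1
t6.Δ0 c=0 clk=0 d=1 g=0 e=1 a=1 j=1
t6.Δ1 c=0 clk=1 d=1 g=0 e=1 a=1 j=1
t6.Δ2 c=0 clk=1 d=1 g=0 e=1 a=0 j=1
t6.Δ3 c=0 clk=1 d=0 g=0 e=1 a=0 j=1
t6.Δ4 c=0 clk=1 d=0 g=0 e=0 a=0 j=1
t6.Δ5 c=0 clk=1 d=0 g=0 e=0 a=0 j=0
t7.Δ0 c=0 clk=1 d=0 g=0 e=0 a=0 j=0
t7.Δ1 c=0 clk=0 d=0 g=0 e=0 a=0 j=0
t8.Δ0 c=0 clk=0 d=0 g=0 e=0 a=0 j=0
t8.Δ1 c=0 clk=1 d=0 g=0 e=0 a=0 j=0
t8.Δ2 c=0 clk=1 d=0 g=0 e=0 a=1 j=0
t8.Δ3 c=0 clk=1 d=1 g=0 e=0 a=1 j=1
t8.Δ4 c=0 clk=1 d=1 g=0 e=1 a=1 j=1
t9.Δ0 c=0 clk=1 d=1 g=0 e=1 a=1 j=1
t9.Δ1 c=0 clk=0 d=1 g=0 e=1 a=1 j=1
t10.Δ0 c=0 clk=0 d=1 g=0 e=1 a=1 j=1
t10.Δ1 c=0 clk=1 d=1 g=0 e=1 a=1 j=1
t10.Δ2 c=0 clk=1 d=1 g=0 e=1 a=0 j=1
t10.Δ3 c=0 clk=1 d=0 g=0 e=1 a=0 j=1
t10.Δ4 c=0 clk=1 d=0 g=0 e=0 a=0 j=1
t10.Δ5 c=0 clk=1 d=0 g=0 e=0 a=0 j=0
t11.Δ0 c=0 clk=1 d=0 g=0 e=0 a=0 j=0
t11.Δ1 c=0 clk=0 d=0 g=0 e=0 a=0 j=0
t12.Δ0 c=0 clk=0 d=0 g=0 e=0 a=0 j=0
t12.Δ1 c=0 clk=1 d=0 g=0 e=0 a=0 j=0
t12.Δ2 c=0 clk=1 d=0 g=0 e=0 a=1 j=0
t12.Δ3 c=0 clk=1 d=1 g=0 e=0 a=1 j=1
t12.Δ4 c=0 clk=1 d=1 g=0 e=1 a=1 j=1
t13.Δ0 c=0 clk=1 d=1 g=0 e=1 a=1 j=1
t13.Δ1 c=0 clk=0 d=1 g=0 e=1 a=1 j=1
t14.Δ0 c=0 clk=0 d=1 g=0 e=1 a=1 j=1
t14.Δ1 c=0 clk=1 d=1 g=0 e=1 a=1 j=1
t14.Δ2 c=0 clk=1 d=1 g=0 e=1 a=0 j=1
t14.Δ3 c=0 clk=1 d=0 g=0 e=1 a=0 j=1
t14.Δ4 c=0 clk=1 d=0 g=0 e=0 a=0 j=1
t14.Δ5 c=0 clk=1 d=0 g=0 e=0 a=0 j=0
t15.Δ0 c=0 clk=1 d=0 g=0 e=0 a=0 j=0
t15.Δ1 c=0 clk=0 d=0 g=0 e=0 a=0 j=0
t16.Δ0 c=0 clk=0 d=0 g=0 e=0 a=0 j=0
t16.Δ1 c=0 clk=1 d=0 g=0 e=0 a=0 j=0
t16.Δ2 c=0 clk=1 d=0 g=0 e=0 a=1 j=0
t16.Δ3 c=0 clk=1 d=1 g=0 e=0 a=1 j=1
t16.Δ4 c=0 clk=1 d=1 g=0 e=1 a=1 j=1
t17.Δ0 c=0 clk=1 d=1 g=0 e=1 a=1 j=1
t17.Δ1 c=0 clk=0 d=1 g=0 e=1 a=1 j=1

4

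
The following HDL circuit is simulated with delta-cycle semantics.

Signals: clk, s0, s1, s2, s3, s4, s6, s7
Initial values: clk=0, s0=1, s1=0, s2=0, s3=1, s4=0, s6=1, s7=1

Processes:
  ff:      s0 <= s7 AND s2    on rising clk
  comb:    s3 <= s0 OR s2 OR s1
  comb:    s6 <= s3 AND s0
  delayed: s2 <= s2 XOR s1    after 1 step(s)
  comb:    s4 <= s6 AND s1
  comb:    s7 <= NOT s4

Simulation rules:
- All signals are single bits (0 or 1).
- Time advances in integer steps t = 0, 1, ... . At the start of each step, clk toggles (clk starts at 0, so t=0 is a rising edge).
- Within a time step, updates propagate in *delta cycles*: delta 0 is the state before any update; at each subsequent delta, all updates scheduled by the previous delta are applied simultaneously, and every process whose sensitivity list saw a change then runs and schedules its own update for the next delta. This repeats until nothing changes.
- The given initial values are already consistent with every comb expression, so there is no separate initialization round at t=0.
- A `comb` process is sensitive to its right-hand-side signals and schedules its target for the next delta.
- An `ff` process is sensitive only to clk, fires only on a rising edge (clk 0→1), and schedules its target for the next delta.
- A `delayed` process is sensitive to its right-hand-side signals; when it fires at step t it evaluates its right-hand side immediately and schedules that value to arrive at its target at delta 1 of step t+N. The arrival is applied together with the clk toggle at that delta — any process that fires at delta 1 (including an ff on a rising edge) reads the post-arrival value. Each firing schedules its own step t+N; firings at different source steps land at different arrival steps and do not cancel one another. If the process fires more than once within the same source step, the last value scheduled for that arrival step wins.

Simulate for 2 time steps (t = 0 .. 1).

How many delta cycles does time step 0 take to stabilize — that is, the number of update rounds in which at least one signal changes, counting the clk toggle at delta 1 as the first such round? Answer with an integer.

3

t0.Δ0 s2=0 s4=0 s1=0 s7=1 s0=1 s6=1 clk=0 s3=1
t0.Δ1 s2=0 s4=0 s1=0 s7=1 s0=1 s6=1 clk=1 s3=1
t0.Δ2 s2=0 s4=0 s1=0 s7=1 s0=0 s6=1 clk=1 s3=1
t0.Δ3 s2=0 s4=0 s1=0 s7=1 s0=0 s6=0 clk=1 s3=0
t1.Δ0 s2=0 s4=0 s1=0 s7=1 s0=0 s6=0 clk=1 s3=0
t1.Δ1 s2=0 s4=0 s1=0 s7=1 s0=0 s6=0 clk=0 s3=0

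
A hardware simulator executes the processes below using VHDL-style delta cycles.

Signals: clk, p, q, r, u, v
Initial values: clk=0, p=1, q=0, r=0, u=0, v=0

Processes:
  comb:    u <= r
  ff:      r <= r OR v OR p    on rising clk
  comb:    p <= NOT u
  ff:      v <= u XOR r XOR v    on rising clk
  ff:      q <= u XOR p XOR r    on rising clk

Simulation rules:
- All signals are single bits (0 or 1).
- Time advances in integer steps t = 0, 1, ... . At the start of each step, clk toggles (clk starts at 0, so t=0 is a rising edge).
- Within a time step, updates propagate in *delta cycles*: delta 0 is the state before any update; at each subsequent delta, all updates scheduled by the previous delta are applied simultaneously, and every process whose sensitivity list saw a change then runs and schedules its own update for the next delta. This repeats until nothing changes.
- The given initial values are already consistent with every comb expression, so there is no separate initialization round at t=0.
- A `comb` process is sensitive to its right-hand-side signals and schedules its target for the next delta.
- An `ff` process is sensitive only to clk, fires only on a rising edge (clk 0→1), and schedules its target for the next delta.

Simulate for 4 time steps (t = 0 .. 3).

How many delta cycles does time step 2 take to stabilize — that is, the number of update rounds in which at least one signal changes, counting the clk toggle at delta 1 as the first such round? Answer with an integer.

t0.Δ0 v=0 clk=0 p=1 q=0 u=0 r=0
t0.Δ1 v=0 clk=1 p=1 q=0 u=0 r=0
t0.Δ2 v=0 clk=1 p=1 q=1 u=0 r=1
t0.Δ3 v=0 clk=1 p=1 q=1 u=1 r=1
t0.Δ4 v=0 clk=1 p=0 q=1 u=1 r=1
t1.Δ0 v=0 clk=1 p=0 q=1 u=1 r=1
t1.Δ1 v=0 clk=0 p=0 q=1 u=1 r=1
t2.Δ0 v=0 clk=0 p=0 q=1 u=1 r=1
t2.Δ1 v=0 clk=1 p=0 q=1 u=1 r=1
t2.Δ2 v=0 clk=1 p=0 q=0 u=1 r=1
t3.Δ0 v=0 clk=1 p=0 q=0 u=1 r=1
t3.Δ1 v=0 clk=0 p=0 q=0 u=1 r=1

2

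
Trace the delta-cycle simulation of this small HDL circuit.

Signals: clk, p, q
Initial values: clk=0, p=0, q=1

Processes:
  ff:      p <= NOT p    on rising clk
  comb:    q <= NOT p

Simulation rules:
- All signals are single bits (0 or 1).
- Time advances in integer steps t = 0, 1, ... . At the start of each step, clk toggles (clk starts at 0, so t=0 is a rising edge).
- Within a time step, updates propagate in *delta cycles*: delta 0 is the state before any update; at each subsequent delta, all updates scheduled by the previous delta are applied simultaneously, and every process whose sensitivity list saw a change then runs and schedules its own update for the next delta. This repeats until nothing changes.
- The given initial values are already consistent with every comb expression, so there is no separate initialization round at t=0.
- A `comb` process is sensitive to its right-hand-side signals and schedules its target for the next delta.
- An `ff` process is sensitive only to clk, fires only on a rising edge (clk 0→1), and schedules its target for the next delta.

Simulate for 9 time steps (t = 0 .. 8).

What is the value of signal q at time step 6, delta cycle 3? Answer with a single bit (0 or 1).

1

[bits: p,q,clk]
t=0: Δ0=010 Δ1=011 Δ2=111 Δ3=101 | 3Δ
t=1: Δ0=101 Δ1=100 | 1Δ
t=2: Δ0=100 Δ1=101 Δ2=001 Δ3=011 | 3Δ
t=3: Δ0=011 Δ1=010 | 1Δ
t=4: Δ0=010 Δ1=011 Δ2=111 Δ3=101 | 3Δ
t=5: Δ0=101 Δ1=100 | 1Δ
t=6: Δ0=100 Δ1=101 Δ2=001 Δ3=011 | 3Δ
t=7: Δ0=011 Δ1=010 | 1Δ
t=8: Δ0=010 Δ1=011 Δ2=111 Δ3=101 | 3Δ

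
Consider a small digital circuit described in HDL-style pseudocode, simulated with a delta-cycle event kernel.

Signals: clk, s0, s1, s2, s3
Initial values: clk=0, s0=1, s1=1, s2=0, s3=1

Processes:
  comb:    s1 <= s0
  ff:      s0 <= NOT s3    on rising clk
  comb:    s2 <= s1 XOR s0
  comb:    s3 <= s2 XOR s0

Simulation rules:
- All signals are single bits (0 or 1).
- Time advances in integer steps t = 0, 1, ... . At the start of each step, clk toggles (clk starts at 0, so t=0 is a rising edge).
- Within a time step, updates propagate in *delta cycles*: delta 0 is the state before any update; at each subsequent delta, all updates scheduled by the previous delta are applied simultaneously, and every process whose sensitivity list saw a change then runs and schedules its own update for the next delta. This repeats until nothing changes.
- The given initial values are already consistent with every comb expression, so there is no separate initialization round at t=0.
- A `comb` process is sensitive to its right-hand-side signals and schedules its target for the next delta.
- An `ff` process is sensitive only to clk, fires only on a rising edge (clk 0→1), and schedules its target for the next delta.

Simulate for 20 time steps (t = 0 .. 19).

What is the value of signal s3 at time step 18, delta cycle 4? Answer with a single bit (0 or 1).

0

[bits: s1,s2,s3,clk,s0]
t=0: Δ0=10101 Δ1=10111 Δ2=10110 Δ3=01010 Δ4=00110 Δ5=00010 | 5Δ
t=1: Δ0=00010 Δ1=00000 | 1Δ
t=2: Δ0=00000 Δ1=00010 Δ2=00011 Δ3=11111 Δ4=10011 Δ5=10111 | 5Δ
t=3: Δ0=10111 Δ1=10101 | 1Δ
t=4: Δ0=10101 Δ1=10111 Δ2=10110 Δ3=01010 Δ4=00110 Δ5=00010 | 5Δ
t=5: Δ0=00010 Δ1=00000 | 1Δ
t=6: Δ0=00000 Δ1=00010 Δ2=00011 Δ3=11111 Δ4=10011 Δ5=10111 | 5Δ
t=7: Δ0=10111 Δ1=10101 | 1Δ
t=8: Δ0=10101 Δ1=10111 Δ2=10110 Δ3=01010 Δ4=00110 Δ5=00010 | 5Δ
t=9: Δ0=00010 Δ1=00000 | 1Δ
t=10: Δ0=00000 Δ1=00010 Δ2=00011 Δ3=11111 Δ4=10011 Δ5=10111 | 5Δ
t=11: Δ0=10111 Δ1=10101 | 1Δ
t=12: Δ0=10101 Δ1=10111 Δ2=10110 Δ3=01010 Δ4=00110 Δ5=00010 | 5Δ
t=13: Δ0=00010 Δ1=00000 | 1Δ
t=14: Δ0=00000 Δ1=00010 Δ2=00011 Δ3=11111 Δ4=10011 Δ5=10111 | 5Δ
t=15: Δ0=10111 Δ1=10101 | 1Δ
t=16: Δ0=10101 Δ1=10111 Δ2=10110 Δ3=01010 Δ4=00110 Δ5=00010 | 5Δ
t=17: Δ0=00010 Δ1=00000 | 1Δ
t=18: Δ0=00000 Δ1=00010 Δ2=00011 Δ3=11111 Δ4=10011 Δ5=10111 | 5Δ
t=19: Δ0=10111 Δ1=10101 | 1Δ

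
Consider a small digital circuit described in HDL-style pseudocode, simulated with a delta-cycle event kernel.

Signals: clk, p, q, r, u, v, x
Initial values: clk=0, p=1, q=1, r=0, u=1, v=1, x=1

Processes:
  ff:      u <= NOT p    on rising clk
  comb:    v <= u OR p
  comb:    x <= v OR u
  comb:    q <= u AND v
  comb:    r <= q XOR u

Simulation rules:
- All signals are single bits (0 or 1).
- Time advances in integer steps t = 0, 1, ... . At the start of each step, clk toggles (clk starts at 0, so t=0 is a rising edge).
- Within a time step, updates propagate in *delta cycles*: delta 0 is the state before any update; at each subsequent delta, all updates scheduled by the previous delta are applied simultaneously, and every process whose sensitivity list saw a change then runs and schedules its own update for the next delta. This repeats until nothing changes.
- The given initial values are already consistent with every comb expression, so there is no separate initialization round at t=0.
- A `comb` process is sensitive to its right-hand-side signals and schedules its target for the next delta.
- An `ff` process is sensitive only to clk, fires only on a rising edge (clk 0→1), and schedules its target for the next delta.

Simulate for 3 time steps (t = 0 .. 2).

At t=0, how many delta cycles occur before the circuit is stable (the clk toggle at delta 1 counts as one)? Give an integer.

4

t=0 Δ0: q=1 u=1 v=1 clk=0 x=1 r=0 p=1
  Δ1: clk:0→1
  Δ2: u:1→0
  Δ3: q:1→0, r:0→1
  Δ4: r:1→0
  (4Δ to stable)
t=1 Δ0: q=0 u=0 v=1 clk=1 x=1 r=0 p=1
  Δ1: clk:1→0
  (1Δ to stable)
t=2 Δ0: q=0 u=0 v=1 clk=0 x=1 r=0 p=1
  Δ1: clk:0→1
  (1Δ to stable)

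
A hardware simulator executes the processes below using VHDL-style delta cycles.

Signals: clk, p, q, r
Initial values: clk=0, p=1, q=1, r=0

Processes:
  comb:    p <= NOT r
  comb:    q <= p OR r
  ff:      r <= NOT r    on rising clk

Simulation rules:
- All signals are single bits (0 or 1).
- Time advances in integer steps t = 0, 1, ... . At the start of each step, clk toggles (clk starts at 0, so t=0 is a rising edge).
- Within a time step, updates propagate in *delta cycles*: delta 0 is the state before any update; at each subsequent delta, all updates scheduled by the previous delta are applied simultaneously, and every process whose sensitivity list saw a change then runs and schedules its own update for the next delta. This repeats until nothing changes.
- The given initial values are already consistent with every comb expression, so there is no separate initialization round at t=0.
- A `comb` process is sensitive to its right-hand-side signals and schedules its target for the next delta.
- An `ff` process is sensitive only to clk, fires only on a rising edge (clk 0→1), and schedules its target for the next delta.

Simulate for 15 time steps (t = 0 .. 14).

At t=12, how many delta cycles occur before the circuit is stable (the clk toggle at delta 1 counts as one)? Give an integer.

t0.Δ0 q=1 p=1 clk=0 r=0
t0.Δ1 q=1 p=1 clk=1 r=0
t0.Δ2 q=1 p=1 clk=1 r=1
t0.Δ3 q=1 p=0 clk=1 r=1
t1.Δ0 q=1 p=0 clk=1 r=1
t1.Δ1 q=1 p=0 clk=0 r=1
t2.Δ0 q=1 p=0 clk=0 r=1
t2.Δ1 q=1 p=0 clk=1 r=1
t2.Δ2 q=1 p=0 clk=1 r=0
t2.Δ3 q=0 p=1 clk=1 r=0
t2.Δ4 q=1 p=1 clk=1 r=0
t3.Δ0 q=1 p=1 clk=1 r=0
t3.Δ1 q=1 p=1 clk=0 r=0
t4.Δ0 q=1 p=1 clk=0 r=0
t4.Δ1 q=1 p=1 clk=1 r=0
t4.Δ2 q=1 p=1 clk=1 r=1
t4.Δ3 q=1 p=0 clk=1 r=1
t5.Δ0 q=1 p=0 clk=1 r=1
t5.Δ1 q=1 p=0 clk=0 r=1
t6.Δ0 q=1 p=0 clk=0 r=1
t6.Δ1 q=1 p=0 clk=1 r=1
t6.Δ2 q=1 p=0 clk=1 r=0
t6.Δ3 q=0 p=1 clk=1 r=0
t6.Δ4 q=1 p=1 clk=1 r=0
t7.Δ0 q=1 p=1 clk=1 r=0
t7.Δ1 q=1 p=1 clk=0 r=0
t8.Δ0 q=1 p=1 clk=0 r=0
t8.Δ1 q=1 p=1 clk=1 r=0
t8.Δ2 q=1 p=1 clk=1 r=1
t8.Δ3 q=1 p=0 clk=1 r=1
t9.Δ0 q=1 p=0 clk=1 r=1
t9.Δ1 q=1 p=0 clk=0 r=1
t10.Δ0 q=1 p=0 clk=0 r=1
t10.Δ1 q=1 p=0 clk=1 r=1
t10.Δ2 q=1 p=0 clk=1 r=0
t10.Δ3 q=0 p=1 clk=1 r=0
t10.Δ4 q=1 p=1 clk=1 r=0
t11.Δ0 q=1 p=1 clk=1 r=0
t11.Δ1 q=1 p=1 clk=0 r=0
t12.Δ0 q=1 p=1 clk=0 r=0
t12.Δ1 q=1 p=1 clk=1 r=0
t12.Δ2 q=1 p=1 clk=1 r=1
t12.Δ3 q=1 p=0 clk=1 r=1
t13.Δ0 q=1 p=0 clk=1 r=1
t13.Δ1 q=1 p=0 clk=0 r=1
t14.Δ0 q=1 p=0 clk=0 r=1
t14.Δ1 q=1 p=0 clk=1 r=1
t14.Δ2 q=1 p=0 clk=1 r=0
t14.Δ3 q=0 p=1 clk=1 r=0
t14.Δ4 q=1 p=1 clk=1 r=0

3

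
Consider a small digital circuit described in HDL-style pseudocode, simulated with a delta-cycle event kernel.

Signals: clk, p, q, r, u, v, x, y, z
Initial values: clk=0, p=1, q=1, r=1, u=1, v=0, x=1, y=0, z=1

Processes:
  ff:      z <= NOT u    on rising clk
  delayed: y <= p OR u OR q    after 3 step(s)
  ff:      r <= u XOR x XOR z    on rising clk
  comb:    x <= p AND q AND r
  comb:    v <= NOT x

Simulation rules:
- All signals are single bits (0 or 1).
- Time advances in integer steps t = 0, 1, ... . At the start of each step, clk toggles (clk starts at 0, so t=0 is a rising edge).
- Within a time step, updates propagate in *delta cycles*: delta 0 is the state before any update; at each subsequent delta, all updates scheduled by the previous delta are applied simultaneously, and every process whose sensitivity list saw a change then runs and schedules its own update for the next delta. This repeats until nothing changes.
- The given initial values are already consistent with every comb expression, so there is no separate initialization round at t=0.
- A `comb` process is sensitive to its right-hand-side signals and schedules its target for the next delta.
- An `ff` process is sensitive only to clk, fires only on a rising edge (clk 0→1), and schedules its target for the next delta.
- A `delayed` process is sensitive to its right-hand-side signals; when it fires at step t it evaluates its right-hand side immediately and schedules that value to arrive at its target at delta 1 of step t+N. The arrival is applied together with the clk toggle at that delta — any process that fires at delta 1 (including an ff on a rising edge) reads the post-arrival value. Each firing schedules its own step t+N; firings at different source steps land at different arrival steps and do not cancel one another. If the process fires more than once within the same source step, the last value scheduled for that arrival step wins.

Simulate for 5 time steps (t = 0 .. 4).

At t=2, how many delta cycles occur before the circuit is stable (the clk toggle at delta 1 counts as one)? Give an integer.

[bits: v,u,x,z,p,r,q,clk,y]
t=0: Δ0=011111100 Δ1=011111110 Δ2=011011110 | 2Δ
t=1: Δ0=011011110 Δ1=011011100 | 1Δ
t=2: Δ0=011011100 Δ1=011011110 Δ2=011010110 Δ3=010010110 Δ4=110010110 | 4Δ
t=3: Δ0=110010110 Δ1=110010100 | 1Δ
t=4: Δ0=110010100 Δ1=110010110 Δ2=110011110 Δ3=111011110 Δ4=011011110 | 4Δ

4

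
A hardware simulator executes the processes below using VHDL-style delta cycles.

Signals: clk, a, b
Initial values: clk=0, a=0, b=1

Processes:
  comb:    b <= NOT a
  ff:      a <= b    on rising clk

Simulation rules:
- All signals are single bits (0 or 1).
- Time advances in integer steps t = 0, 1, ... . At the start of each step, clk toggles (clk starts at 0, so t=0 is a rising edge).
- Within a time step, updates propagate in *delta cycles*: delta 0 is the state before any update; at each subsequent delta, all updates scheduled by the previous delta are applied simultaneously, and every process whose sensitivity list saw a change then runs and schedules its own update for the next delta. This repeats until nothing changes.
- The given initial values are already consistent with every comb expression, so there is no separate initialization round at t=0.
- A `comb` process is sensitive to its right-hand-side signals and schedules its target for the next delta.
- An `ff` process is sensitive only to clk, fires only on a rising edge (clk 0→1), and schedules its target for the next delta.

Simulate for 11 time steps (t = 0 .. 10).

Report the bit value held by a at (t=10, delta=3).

t0.Δ0 clk=0 b=1 a=0
t0.Δ1 clk=1 b=1 a=0
t0.Δ2 clk=1 b=1 a=1
t0.Δ3 clk=1 b=0 a=1
t1.Δ0 clk=1 b=0 a=1
t1.Δ1 clk=0 b=0 a=1
t2.Δ0 clk=0 b=0 a=1
t2.Δ1 clk=1 b=0 a=1
t2.Δ2 clk=1 b=0 a=0
t2.Δ3 clk=1 b=1 a=0
t3.Δ0 clk=1 b=1 a=0
t3.Δ1 clk=0 b=1 a=0
t4.Δ0 clk=0 b=1 a=0
t4.Δ1 clk=1 b=1 a=0
t4.Δ2 clk=1 b=1 a=1
t4.Δ3 clk=1 b=0 a=1
t5.Δ0 clk=1 b=0 a=1
t5.Δ1 clk=0 b=0 a=1
t6.Δ0 clk=0 b=0 a=1
t6.Δ1 clk=1 b=0 a=1
t6.Δ2 clk=1 b=0 a=0
t6.Δ3 clk=1 b=1 a=0
t7.Δ0 clk=1 b=1 a=0
t7.Δ1 clk=0 b=1 a=0
t8.Δ0 clk=0 b=1 a=0
t8.Δ1 clk=1 b=1 a=0
t8.Δ2 clk=1 b=1 a=1
t8.Δ3 clk=1 b=0 a=1
t9.Δ0 clk=1 b=0 a=1
t9.Δ1 clk=0 b=0 a=1
t10.Δ0 clk=0 b=0 a=1
t10.Δ1 clk=1 b=0 a=1
t10.Δ2 clk=1 b=0 a=0
t10.Δ3 clk=1 b=1 a=0

0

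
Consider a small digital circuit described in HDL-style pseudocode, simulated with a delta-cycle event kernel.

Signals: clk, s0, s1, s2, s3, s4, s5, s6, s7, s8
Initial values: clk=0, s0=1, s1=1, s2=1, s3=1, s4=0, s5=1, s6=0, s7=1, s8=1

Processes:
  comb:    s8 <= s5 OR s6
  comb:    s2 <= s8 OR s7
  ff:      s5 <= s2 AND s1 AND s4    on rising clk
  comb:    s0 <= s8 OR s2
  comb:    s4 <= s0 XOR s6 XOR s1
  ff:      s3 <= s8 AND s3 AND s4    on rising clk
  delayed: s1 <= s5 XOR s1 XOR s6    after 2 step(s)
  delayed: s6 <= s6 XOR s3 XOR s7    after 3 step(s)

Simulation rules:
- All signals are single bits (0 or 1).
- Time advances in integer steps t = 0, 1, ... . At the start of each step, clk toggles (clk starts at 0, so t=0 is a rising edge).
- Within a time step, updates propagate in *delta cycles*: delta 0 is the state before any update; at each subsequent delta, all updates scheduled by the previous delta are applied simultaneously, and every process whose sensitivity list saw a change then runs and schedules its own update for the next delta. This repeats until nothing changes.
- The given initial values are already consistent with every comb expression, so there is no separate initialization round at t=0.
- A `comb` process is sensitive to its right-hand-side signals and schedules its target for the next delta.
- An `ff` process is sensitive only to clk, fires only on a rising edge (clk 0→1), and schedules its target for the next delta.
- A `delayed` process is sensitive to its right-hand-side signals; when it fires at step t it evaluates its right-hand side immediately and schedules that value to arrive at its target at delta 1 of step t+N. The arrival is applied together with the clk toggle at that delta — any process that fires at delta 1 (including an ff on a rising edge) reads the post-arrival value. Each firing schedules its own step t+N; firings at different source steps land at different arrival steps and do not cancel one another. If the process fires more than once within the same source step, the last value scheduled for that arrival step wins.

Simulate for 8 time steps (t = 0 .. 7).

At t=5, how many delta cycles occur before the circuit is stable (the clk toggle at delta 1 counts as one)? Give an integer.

[bits: s1,s8,s0,s6,s7,s2,clk,s3,s5,s4]
t=0: Δ0=1110110110 Δ1=1110111110 Δ2=1110111000 Δ3=1010111000 | 3Δ
t=1: Δ0=1010111000 Δ1=1010110000 | 1Δ
t=2: Δ0=1010110000 Δ1=1010111000 | 1Δ
t=3: Δ0=1010111000 Δ1=1011110000 Δ2=1111110001 | 2Δ
t=4: Δ0=1111110001 Δ1=1111111001 Δ2=1111111011 | 2Δ
t=5: Δ0=1111111011 Δ1=0111110011 Δ2=0111110010 | 2Δ
t=6: Δ0=0111110010 Δ1=1110111010 Δ2=1110111000 Δ3=1010111000 | 3Δ
t=7: Δ0=1010111000 Δ1=0010110000 Δ2=0010110001 | 2Δ

2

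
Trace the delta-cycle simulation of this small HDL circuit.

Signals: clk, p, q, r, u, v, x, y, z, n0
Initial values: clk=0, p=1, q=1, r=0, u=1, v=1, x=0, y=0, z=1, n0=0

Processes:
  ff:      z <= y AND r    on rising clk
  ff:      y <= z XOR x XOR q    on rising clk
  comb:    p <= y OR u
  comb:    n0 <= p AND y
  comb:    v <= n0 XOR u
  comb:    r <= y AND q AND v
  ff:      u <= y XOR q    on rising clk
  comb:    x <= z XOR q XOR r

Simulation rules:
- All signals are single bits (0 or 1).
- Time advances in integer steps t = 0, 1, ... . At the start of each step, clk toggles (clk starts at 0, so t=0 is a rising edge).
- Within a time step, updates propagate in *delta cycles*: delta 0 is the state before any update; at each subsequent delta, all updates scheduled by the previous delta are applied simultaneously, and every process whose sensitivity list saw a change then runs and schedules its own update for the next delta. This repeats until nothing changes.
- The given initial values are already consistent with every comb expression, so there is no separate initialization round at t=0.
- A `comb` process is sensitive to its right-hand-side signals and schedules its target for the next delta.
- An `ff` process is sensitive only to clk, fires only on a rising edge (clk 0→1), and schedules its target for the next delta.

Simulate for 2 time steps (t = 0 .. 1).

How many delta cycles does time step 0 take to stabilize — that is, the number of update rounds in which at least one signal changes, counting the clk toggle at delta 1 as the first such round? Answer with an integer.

3

t0.Δ0 r=0 clk=0 q=1 v=1 y=0 p=1 x=0 n0=0 z=1 u=1
t0.Δ1 r=0 clk=1 q=1 v=1 y=0 p=1 x=0 n0=0 z=1 u=1
t0.Δ2 r=0 clk=1 q=1 v=1 y=0 p=1 x=0 n0=0 z=0 u=1
t0.Δ3 r=0 clk=1 q=1 v=1 y=0 p=1 x=1 n0=0 z=0 u=1
t1.Δ0 r=0 clk=1 q=1 v=1 y=0 p=1 x=1 n0=0 z=0 u=1
t1.Δ1 r=0 clk=0 q=1 v=1 y=0 p=1 x=1 n0=0 z=0 u=1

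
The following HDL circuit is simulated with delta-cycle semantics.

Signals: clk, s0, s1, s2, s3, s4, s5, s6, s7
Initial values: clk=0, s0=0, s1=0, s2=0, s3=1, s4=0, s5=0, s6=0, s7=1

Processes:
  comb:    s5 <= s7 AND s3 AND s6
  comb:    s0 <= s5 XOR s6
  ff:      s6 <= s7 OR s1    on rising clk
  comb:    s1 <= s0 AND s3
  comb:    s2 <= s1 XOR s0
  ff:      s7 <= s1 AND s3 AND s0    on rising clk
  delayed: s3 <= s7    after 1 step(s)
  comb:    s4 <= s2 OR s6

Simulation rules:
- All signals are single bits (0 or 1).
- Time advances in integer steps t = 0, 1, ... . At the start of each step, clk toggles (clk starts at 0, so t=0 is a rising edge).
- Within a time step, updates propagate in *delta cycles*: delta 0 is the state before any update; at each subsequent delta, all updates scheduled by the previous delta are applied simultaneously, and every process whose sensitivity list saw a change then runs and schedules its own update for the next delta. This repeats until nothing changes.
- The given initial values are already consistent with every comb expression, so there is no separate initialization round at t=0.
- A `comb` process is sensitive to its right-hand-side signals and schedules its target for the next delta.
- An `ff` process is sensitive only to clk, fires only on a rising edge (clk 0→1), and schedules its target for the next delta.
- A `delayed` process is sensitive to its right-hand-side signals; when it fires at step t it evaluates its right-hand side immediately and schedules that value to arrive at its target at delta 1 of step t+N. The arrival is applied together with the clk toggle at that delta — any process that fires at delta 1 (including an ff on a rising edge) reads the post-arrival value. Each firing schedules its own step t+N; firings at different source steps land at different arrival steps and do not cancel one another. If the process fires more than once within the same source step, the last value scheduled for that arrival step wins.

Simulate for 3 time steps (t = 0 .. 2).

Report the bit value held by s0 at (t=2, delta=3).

t=0 Δ0: s4=0 s2=0 s1=0 s3=1 s5=0 s7=1 s0=0 clk=0 s6=0
  Δ1: clk:0→1
  Δ2: s7:1→0, s6:0→1
  Δ3: s4:0→1, s0:0→1
  Δ4: s2:0→1, s1:0→1
  Δ5: s2:1→0
  (5Δ to stable)
t=1 Δ0: s4=1 s2=0 s1=1 s3=1 s5=0 s7=0 s0=1 clk=1 s6=1
  Δ1: s3:1→0, clk:1→0
  Δ2: s1:1→0
  Δ3: s2:0→1
  (3Δ to stable)
t=2 Δ0: s4=1 s2=1 s1=0 s3=0 s5=0 s7=0 s0=1 clk=0 s6=1
  Δ1: clk:0→1
  Δ2: s6:1→0
  Δ3: s0:1→0
  Δ4: s2:1→0
  Δ5: s4:1→0
  (5Δ to stable)

0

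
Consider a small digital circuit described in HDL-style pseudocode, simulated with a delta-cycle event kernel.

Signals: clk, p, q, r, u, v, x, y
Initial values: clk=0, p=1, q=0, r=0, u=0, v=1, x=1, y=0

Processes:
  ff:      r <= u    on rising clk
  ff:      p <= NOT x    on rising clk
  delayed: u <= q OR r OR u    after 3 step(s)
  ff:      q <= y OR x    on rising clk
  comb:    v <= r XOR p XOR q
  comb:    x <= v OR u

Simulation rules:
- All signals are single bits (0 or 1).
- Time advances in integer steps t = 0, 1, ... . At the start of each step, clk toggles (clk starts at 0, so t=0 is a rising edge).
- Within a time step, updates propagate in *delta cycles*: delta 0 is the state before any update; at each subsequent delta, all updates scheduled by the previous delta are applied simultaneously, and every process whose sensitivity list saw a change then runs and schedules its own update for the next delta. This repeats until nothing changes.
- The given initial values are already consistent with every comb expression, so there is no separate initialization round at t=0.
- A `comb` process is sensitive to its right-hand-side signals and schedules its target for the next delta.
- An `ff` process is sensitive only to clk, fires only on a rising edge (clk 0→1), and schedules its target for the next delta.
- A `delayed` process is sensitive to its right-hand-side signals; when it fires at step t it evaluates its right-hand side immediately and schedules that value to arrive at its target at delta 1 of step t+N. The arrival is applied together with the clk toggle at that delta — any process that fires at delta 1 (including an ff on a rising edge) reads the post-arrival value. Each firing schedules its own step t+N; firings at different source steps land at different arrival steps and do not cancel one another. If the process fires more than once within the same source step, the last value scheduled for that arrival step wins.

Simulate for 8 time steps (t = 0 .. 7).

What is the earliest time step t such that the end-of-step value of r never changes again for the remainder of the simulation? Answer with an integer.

[bits: x,v,clk,q,r,p,y,u]
t=0: Δ0=11000100 Δ1=11100100 Δ2=11110000 | 2Δ
t=1: Δ0=11110000 Δ1=11010000 | 1Δ
t=2: Δ0=11010000 Δ1=11110000 | 1Δ
t=3: Δ0=11110000 Δ1=11010001 | 1Δ
t=4: Δ0=11010001 Δ1=11110001 Δ2=11111001 Δ3=10111001 | 3Δ
t=5: Δ0=10111001 Δ1=10011001 | 1Δ
t=6: Δ0=10011001 Δ1=10111001 | 1Δ
t=7: Δ0=10111001 Δ1=10011001 | 1Δ

4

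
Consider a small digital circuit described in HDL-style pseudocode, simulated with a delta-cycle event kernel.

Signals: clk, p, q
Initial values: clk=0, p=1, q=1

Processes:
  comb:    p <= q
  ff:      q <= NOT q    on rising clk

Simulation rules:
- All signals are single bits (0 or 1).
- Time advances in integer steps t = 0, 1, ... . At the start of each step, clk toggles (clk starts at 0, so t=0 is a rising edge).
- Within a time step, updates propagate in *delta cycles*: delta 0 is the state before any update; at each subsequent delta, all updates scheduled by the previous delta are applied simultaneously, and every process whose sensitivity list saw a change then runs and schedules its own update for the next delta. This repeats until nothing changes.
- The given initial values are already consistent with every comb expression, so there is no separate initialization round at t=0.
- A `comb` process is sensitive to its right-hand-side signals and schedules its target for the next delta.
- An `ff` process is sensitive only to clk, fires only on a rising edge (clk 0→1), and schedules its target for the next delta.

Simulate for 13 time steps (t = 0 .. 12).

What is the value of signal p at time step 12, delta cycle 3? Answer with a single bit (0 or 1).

t0.Δ0 q=1 clk=0 p=1
t0.Δ1 q=1 clk=1 p=1
t0.Δ2 q=0 clk=1 p=1
t0.Δ3 q=0 clk=1 p=0
t1.Δ0 q=0 clk=1 p=0
t1.Δ1 q=0 clk=0 p=0
t2.Δ0 q=0 clk=0 p=0
t2.Δ1 q=0 clk=1 p=0
t2.Δ2 q=1 clk=1 p=0
t2.Δ3 q=1 clk=1 p=1
t3.Δ0 q=1 clk=1 p=1
t3.Δ1 q=1 clk=0 p=1
t4.Δ0 q=1 clk=0 p=1
t4.Δ1 q=1 clk=1 p=1
t4.Δ2 q=0 clk=1 p=1
t4.Δ3 q=0 clk=1 p=0
t5.Δ0 q=0 clk=1 p=0
t5.Δ1 q=0 clk=0 p=0
t6.Δ0 q=0 clk=0 p=0
t6.Δ1 q=0 clk=1 p=0
t6.Δ2 q=1 clk=1 p=0
t6.Δ3 q=1 clk=1 p=1
t7.Δ0 q=1 clk=1 p=1
t7.Δ1 q=1 clk=0 p=1
t8.Δ0 q=1 clk=0 p=1
t8.Δ1 q=1 clk=1 p=1
t8.Δ2 q=0 clk=1 p=1
t8.Δ3 q=0 clk=1 p=0
t9.Δ0 q=0 clk=1 p=0
t9.Δ1 q=0 clk=0 p=0
t10.Δ0 q=0 clk=0 p=0
t10.Δ1 q=0 clk=1 p=0
t10.Δ2 q=1 clk=1 p=0
t10.Δ3 q=1 clk=1 p=1
t11.Δ0 q=1 clk=1 p=1
t11.Δ1 q=1 clk=0 p=1
t12.Δ0 q=1 clk=0 p=1
t12.Δ1 q=1 clk=1 p=1
t12.Δ2 q=0 clk=1 p=1
t12.Δ3 q=0 clk=1 p=0

0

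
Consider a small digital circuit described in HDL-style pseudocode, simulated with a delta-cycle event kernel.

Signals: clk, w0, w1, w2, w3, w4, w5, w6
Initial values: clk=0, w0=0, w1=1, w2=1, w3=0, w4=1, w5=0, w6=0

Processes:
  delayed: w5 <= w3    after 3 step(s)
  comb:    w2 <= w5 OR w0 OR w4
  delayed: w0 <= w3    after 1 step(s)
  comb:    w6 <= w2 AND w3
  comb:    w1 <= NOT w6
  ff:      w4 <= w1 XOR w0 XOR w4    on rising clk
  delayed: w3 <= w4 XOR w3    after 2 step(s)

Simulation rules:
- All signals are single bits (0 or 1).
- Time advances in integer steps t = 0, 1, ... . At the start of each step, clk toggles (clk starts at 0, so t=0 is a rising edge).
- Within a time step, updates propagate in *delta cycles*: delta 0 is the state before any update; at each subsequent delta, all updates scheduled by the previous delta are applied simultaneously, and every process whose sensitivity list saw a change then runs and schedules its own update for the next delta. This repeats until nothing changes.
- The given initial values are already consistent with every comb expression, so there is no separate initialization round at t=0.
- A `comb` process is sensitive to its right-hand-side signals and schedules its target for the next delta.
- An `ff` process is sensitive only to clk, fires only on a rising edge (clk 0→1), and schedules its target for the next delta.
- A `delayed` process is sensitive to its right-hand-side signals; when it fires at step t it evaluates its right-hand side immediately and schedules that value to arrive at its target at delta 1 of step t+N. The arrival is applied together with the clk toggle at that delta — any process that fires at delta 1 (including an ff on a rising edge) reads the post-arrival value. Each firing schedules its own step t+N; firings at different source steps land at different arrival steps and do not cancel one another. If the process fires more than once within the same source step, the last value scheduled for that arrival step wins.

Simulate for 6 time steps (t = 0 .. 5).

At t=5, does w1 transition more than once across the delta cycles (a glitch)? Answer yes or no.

no

t0.Δ0 clk=0 w4=1 w5=0 w3=0 w0=0 w2=1 w6=0 w1=1
t0.Δ1 clk=1 w4=1 w5=0 w3=0 w0=0 w2=1 w6=0 w1=1
t0.Δ2 clk=1 w4=0 w5=0 w3=0 w0=0 w2=1 w6=0 w1=1
t0.Δ3 clk=1 w4=0 w5=0 w3=0 w0=0 w2=0 w6=0 w1=1
t1.Δ0 clk=1 w4=0 w5=0 w3=0 w0=0 w2=0 w6=0 w1=1
t1.Δ1 clk=0 w4=0 w5=0 w3=0 w0=0 w2=0 w6=0 w1=1
t2.Δ0 clk=0 w4=0 w5=0 w3=0 w0=0 w2=0 w6=0 w1=1
t2.Δ1 clk=1 w4=0 w5=0 w3=0 w0=0 w2=0 w6=0 w1=1
t2.Δ2 clk=1 w4=1 w5=0 w3=0 w0=0 w2=0 w6=0 w1=1
t2.Δ3 clk=1 w4=1 w5=0 w3=0 w0=0 w2=1 w6=0 w1=1
t3.Δ0 clk=1 w4=1 w5=0 w3=0 w0=0 w2=1 w6=0 w1=1
t3.Δ1 clk=0 w4=1 w5=0 w3=0 w0=0 w2=1 w6=0 w1=1
t4.Δ0 clk=0 w4=1 w5=0 w3=0 w0=0 w2=1 w6=0 w1=1
t4.Δ1 clk=1 w4=1 w5=0 w3=1 w0=0 w2=1 w6=0 w1=1
t4.Δ2 clk=1 w4=0 w5=0 w3=1 w0=0 w2=1 w6=1 w1=1
t4.Δ3 clk=1 w4=0 w5=0 w3=1 w0=0 w2=0 w6=1 w1=0
t4.Δ4 clk=1 w4=0 w5=0 w3=1 w0=0 w2=0 w6=0 w1=0
t4.Δ5 clk=1 w4=0 w5=0 w3=1 w0=0 w2=0 w6=0 w1=1
t5.Δ0 clk=1 w4=0 w5=0 w3=1 w0=0 w2=0 w6=0 w1=1
t5.Δ1 clk=0 w4=0 w5=0 w3=1 w0=1 w2=0 w6=0 w1=1
t5.Δ2 clk=0 w4=0 w5=0 w3=1 w0=1 w2=1 w6=0 w1=1
t5.Δ3 clk=0 w4=0 w5=0 w3=1 w0=1 w2=1 w6=1 w1=1
t5.Δ4 clk=0 w4=0 w5=0 w3=1 w0=1 w2=1 w6=1 w1=0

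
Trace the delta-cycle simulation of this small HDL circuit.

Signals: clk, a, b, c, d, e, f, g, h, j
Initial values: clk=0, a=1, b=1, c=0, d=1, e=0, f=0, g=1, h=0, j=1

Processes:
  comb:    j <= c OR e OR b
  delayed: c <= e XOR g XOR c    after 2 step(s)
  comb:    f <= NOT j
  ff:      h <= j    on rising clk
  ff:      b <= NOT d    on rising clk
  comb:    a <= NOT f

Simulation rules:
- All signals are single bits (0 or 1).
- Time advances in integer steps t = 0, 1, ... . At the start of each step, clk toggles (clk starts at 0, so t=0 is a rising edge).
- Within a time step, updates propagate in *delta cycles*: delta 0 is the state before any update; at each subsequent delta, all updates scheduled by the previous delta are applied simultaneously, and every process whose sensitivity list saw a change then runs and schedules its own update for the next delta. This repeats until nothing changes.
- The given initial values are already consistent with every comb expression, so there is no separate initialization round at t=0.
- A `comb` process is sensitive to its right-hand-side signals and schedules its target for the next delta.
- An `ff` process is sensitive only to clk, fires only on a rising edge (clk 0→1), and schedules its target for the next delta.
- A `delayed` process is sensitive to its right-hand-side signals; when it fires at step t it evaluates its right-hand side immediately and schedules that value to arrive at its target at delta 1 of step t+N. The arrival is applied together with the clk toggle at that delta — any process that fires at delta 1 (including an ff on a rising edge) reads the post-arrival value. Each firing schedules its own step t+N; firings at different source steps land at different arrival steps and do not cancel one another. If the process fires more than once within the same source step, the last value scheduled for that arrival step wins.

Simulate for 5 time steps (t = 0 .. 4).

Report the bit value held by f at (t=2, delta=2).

1

t=0 Δ0: g=1 h=0 j=1 clk=0 e=0 c=0 b=1 f=0 a=1 d=1
  Δ1: clk:0→1
  Δ2: h:0→1, b:1→0
  Δ3: j:1→0
  Δ4: f:0→1
  Δ5: a:1→0
  (5Δ to stable)
t=1 Δ0: g=1 h=1 j=0 clk=1 e=0 c=0 b=0 f=1 a=0 d=1
  Δ1: clk:1→0
  (1Δ to stable)
t=2 Δ0: g=1 h=1 j=0 clk=0 e=0 c=0 b=0 f=1 a=0 d=1
  Δ1: clk:0→1
  Δ2: h:1→0
  (2Δ to stable)
t=3 Δ0: g=1 h=0 j=0 clk=1 e=0 c=0 b=0 f=1 a=0 d=1
  Δ1: clk:1→0
  (1Δ to stable)
t=4 Δ0: g=1 h=0 j=0 clk=0 e=0 c=0 b=0 f=1 a=0 d=1
  Δ1: clk:0→1
  (1Δ to stable)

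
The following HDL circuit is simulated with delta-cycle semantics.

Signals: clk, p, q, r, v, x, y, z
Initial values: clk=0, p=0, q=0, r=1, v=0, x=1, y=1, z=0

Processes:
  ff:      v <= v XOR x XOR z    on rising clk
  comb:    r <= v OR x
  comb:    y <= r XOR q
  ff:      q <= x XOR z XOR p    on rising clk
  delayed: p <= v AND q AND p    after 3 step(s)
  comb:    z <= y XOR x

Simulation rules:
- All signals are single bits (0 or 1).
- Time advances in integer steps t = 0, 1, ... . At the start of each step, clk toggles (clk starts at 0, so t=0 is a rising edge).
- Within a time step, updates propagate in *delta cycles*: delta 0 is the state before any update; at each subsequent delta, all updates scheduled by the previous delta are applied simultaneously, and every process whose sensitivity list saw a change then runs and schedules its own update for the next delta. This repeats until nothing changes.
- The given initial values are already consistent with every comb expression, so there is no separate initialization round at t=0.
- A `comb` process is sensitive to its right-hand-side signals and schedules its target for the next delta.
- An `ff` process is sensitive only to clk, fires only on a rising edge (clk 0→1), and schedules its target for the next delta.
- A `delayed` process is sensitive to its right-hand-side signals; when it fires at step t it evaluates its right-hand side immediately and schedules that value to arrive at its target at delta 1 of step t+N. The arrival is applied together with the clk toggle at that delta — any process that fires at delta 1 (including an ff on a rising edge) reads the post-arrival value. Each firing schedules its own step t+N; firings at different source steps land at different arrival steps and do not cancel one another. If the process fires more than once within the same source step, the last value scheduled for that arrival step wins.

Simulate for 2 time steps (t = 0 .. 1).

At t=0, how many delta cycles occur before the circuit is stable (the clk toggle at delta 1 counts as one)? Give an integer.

4

[bits: p,z,r,clk,v,q,y,x]
t=0: Δ0=00100011 Δ1=00110011 Δ2=00111111 Δ3=00111101 Δ4=01111101 | 4Δ
t=1: Δ0=01111101 Δ1=01101101 | 1Δ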